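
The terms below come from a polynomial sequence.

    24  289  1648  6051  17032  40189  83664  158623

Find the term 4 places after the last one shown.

1129339

D1: 265  1359  4403  10981  23157  43475  74959
D2: 1094  3044  6578  12176  20318  31484
D3: 1950  3534  5598  8142  11166
D4: 1584  2064  2544  3024
D5: 480  480  480
Constant fifth difference = 480, so extend:
3024 + 480 = 3504;  11166 + 3504 = 14670;  31484 + 14670 = 46154;  74959 + 46154 = 121113;  158623 + 121113 = 279736
3504 + 480 = 3984;  14670 + 3984 = 18654;  46154 + 18654 = 64808;  121113 + 64808 = 185921;  279736 + 185921 = 465657
3984 + 480 = 4464;  18654 + 4464 = 23118;  64808 + 23118 = 87926;  185921 + 87926 = 273847;  465657 + 273847 = 739504
4464 + 480 = 4944;  23118 + 4944 = 28062;  87926 + 28062 = 115988;  273847 + 115988 = 389835;  739504 + 389835 = 1129339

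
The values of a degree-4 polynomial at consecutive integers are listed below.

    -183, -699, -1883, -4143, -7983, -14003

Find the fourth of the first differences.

First differences: -516, -1184, -2260, -3840, -6020
Second differences: -668, -1076, -1580, -2180
Third differences: -408, -504, -600
Fourth differences: -96, -96

-3840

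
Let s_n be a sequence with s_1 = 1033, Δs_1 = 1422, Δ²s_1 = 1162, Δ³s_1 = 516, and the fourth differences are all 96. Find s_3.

5039

Build the table forward from the leading diagonal:
D4: 96, 96, 96
D3: 516, 612, 708
D2: 1162, 1678, 2290
D1: 1422, 2584, 4262
s: 1033, 2455, 5039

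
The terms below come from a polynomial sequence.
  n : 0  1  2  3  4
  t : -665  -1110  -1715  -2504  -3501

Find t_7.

-445 , -605 , -789 , -997
-160 , -184 , -208
-24 , -24
Constant third difference = -24, so extend:
-208 − 24 = -232;  -997 − 232 = -1229;  -3501 − 1229 = -4730
-232 − 24 = -256;  -1229 − 256 = -1485;  -4730 − 1485 = -6215
-256 − 24 = -280;  -1485 − 280 = -1765;  -6215 − 1765 = -7980

-7980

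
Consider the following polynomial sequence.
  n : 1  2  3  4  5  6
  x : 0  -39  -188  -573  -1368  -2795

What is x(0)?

Δ: -39, -149, -385, -795, -1427
Δ²: -110, -236, -410, -632
Δ³: -126, -174, -222
Δ⁴: -48, -48
The fourth differences are constant at -48.
Work back: -126 + 48 = -78;  -110 + 78 = -32;  -39 + 32 = -7;  0 + 7 = 7

7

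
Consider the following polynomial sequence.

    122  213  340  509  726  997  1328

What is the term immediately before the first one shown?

Δ: 91, 127, 169, 217, 271, 331
Δ²: 36, 42, 48, 54, 60
Δ³: 6, 6, 6, 6
The third differences are constant at 6.
Work back: 36 − 6 = 30;  91 − 30 = 61;  122 − 61 = 61

61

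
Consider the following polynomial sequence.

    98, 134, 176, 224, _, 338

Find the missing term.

278

Using the first 4 terms:
First differences: 36  42  48
Second differences: 6  6
Constant second difference = 6.
Extend forward: 48 + 6 = 54;  224 + 54 = 278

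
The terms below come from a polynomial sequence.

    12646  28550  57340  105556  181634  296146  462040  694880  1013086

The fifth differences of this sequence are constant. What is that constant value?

240

D1: 15904, 28790, 48216, 76078, 114512, 165894, 232840, 318206
D2: 12886, 19426, 27862, 38434, 51382, 66946, 85366
D3: 6540, 8436, 10572, 12948, 15564, 18420
D4: 1896, 2136, 2376, 2616, 2856
D5: 240, 240, 240, 240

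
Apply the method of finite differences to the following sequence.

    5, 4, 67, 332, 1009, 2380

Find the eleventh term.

34555

-1  63  265  677  1371
64  202  412  694
138  210  282
72  72
Fourth differences constant at 72.
282 + 72 = 354;  694 + 354 = 1048;  1371 + 1048 = 2419;  2380 + 2419 = 4799
354 + 72 = 426;  1048 + 426 = 1474;  2419 + 1474 = 3893;  4799 + 3893 = 8692
426 + 72 = 498;  1474 + 498 = 1972;  3893 + 1972 = 5865;  8692 + 5865 = 14557
498 + 72 = 570;  1972 + 570 = 2542;  5865 + 2542 = 8407;  14557 + 8407 = 22964
570 + 72 = 642;  2542 + 642 = 3184;  8407 + 3184 = 11591;  22964 + 11591 = 34555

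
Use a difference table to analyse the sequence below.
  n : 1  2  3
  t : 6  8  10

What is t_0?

Δ: 2, 2
The first differences are constant at 2.
Work back: 6 − 2 = 4

4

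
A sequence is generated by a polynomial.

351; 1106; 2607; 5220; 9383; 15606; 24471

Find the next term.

36632

Δ: 755, 1501, 2613, 4163, 6223, 8865
Δ²: 746, 1112, 1550, 2060, 2642
Δ³: 366, 438, 510, 582
Δ⁴: 72, 72, 72
Fourth differences constant at 72.
582 + 72 = 654;  2642 + 654 = 3296;  8865 + 3296 = 12161;  24471 + 12161 = 36632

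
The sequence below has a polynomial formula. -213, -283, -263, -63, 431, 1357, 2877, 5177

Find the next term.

Δ: -70  20  200  494  926  1520  2300
Δ²: 90  180  294  432  594  780
Δ³: 90  114  138  162  186
Δ⁴: 24  24  24  24
The fourth differences are constant (24).
186 + 24 = 210;  780 + 210 = 990;  2300 + 990 = 3290;  5177 + 3290 = 8467

8467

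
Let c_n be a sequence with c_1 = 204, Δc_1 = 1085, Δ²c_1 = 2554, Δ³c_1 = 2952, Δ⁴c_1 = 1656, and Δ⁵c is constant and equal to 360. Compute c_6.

Build the table forward from the leading diagonal:
D5: 360, 360, 360, 360, 360, 360
D4: 1656, 2016, 2376, 2736, 3096, 3456
D3: 2952, 4608, 6624, 9000, 11736, 14832
D2: 2554, 5506, 10114, 16738, 25738, 37474
D1: 1085, 3639, 9145, 19259, 35997, 61735
c: 204, 1289, 4928, 14073, 33332, 69329

69329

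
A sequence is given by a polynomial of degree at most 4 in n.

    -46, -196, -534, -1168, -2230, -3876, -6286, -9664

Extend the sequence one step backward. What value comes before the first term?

-150  -338  -634  -1062  -1646  -2410  -3378
-188  -296  -428  -584  -764  -968
-108  -132  -156  -180  -204
-24  -24  -24  -24
The fourth differences are constant at -24.
Work back: -108 + 24 = -84;  -188 + 84 = -104;  -150 + 104 = -46;  -46 + 46 = 0

0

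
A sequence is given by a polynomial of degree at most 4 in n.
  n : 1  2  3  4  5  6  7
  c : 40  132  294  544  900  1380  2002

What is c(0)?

Δ: 92, 162, 250, 356, 480, 622
Δ²: 70, 88, 106, 124, 142
Δ³: 18, 18, 18, 18
The third differences are constant at 18.
Work back: 70 − 18 = 52;  92 − 52 = 40;  40 − 40 = 0

0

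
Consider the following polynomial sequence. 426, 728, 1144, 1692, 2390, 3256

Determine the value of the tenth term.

Δ: 302, 416, 548, 698, 866
Δ²: 114, 132, 150, 168
Δ³: 18, 18, 18
Constant third difference = 18, so extend:
168 + 18 = 186;  866 + 186 = 1052;  3256 + 1052 = 4308
186 + 18 = 204;  1052 + 204 = 1256;  4308 + 1256 = 5564
204 + 18 = 222;  1256 + 222 = 1478;  5564 + 1478 = 7042
222 + 18 = 240;  1478 + 240 = 1718;  7042 + 1718 = 8760

8760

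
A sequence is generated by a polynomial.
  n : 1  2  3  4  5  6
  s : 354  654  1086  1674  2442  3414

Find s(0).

D1: 300  432  588  768  972
D2: 132  156  180  204
D3: 24  24  24
The third differences are constant at 24.
Work back: 132 − 24 = 108;  300 − 108 = 192;  354 − 192 = 162

162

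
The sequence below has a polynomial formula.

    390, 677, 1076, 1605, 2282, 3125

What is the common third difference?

First differences: 287, 399, 529, 677, 843
Second differences: 112, 130, 148, 166
Third differences: 18, 18, 18

18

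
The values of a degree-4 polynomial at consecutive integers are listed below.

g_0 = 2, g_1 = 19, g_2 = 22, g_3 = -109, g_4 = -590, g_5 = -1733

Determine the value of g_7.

-7733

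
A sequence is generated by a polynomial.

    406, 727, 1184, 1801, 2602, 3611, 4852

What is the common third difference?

D1: 321, 457, 617, 801, 1009, 1241
D2: 136, 160, 184, 208, 232
D3: 24, 24, 24, 24

24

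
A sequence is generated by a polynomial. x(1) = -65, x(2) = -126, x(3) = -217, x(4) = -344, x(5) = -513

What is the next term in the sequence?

-730

Δ: -61 , -91 , -127 , -169
Δ²: -30 , -36 , -42
Δ³: -6 , -6
Constant third difference = -6, so extend:
-42 − 6 = -48;  -169 − 48 = -217;  -513 − 217 = -730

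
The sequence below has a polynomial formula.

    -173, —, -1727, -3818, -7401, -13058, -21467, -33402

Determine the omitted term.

-642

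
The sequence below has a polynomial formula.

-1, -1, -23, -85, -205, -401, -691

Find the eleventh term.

D1: 0, -22, -62, -120, -196, -290
D2: -22, -40, -58, -76, -94
D3: -18, -18, -18, -18
Constant third difference = -18, so extend:
-94 − 18 = -112;  -290 − 112 = -402;  -691 − 402 = -1093
-112 − 18 = -130;  -402 − 130 = -532;  -1093 − 532 = -1625
-130 − 18 = -148;  -532 − 148 = -680;  -1625 − 680 = -2305
-148 − 18 = -166;  -680 − 166 = -846;  -2305 − 846 = -3151

-3151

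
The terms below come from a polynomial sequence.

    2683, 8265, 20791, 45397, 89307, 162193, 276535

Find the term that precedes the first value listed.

637

First differences: 5582  12526  24606  43910  72886  114342
Second differences: 6944  12080  19304  28976  41456
Third differences: 5136  7224  9672  12480
Fourth differences: 2088  2448  2808
Fifth differences: 360  360
The fifth differences are constant at 360.
Work back: 2088 − 360 = 1728;  5136 − 1728 = 3408;  6944 − 3408 = 3536;  5582 − 3536 = 2046;  2683 − 2046 = 637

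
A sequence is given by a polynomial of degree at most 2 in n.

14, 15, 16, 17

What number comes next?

18

1, 1, 1
The first differences are constant (1).
17 + 1 = 18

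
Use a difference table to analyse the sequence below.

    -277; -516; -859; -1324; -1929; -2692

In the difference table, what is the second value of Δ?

-343

First differences: -239, -343, -465, -605, -763
Second differences: -104, -122, -140, -158
Third differences: -18, -18, -18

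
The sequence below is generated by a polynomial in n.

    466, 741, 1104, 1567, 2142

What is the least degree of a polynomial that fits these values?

First differences: 275, 363, 463, 575
Second differences: 88, 100, 112
Third differences: 12, 12
The third differences are constant, so the polynomial has degree 3.

3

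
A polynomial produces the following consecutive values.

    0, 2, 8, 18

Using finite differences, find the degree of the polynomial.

2

Δ: 2, 6, 10
Δ²: 4, 4
The second differences are constant, so the polynomial has degree 2.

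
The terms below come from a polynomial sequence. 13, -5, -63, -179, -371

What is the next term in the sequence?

-18, -58, -116, -192
-40, -58, -76
-18, -18
The third differences are constant (-18).
-76 − 18 = -94;  -192 − 94 = -286;  -371 − 286 = -657

-657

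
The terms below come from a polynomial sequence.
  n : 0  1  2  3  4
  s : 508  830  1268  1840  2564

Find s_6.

4540

Δ: 322, 438, 572, 724
Δ²: 116, 134, 152
Δ³: 18, 18
Third differences constant at 18.
152 + 18 = 170;  724 + 170 = 894;  2564 + 894 = 3458
170 + 18 = 188;  894 + 188 = 1082;  3458 + 1082 = 4540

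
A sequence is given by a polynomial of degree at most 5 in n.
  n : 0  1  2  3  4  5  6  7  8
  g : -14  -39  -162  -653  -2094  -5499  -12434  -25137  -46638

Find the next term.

D1: -25, -123, -491, -1441, -3405, -6935, -12703, -21501
D2: -98, -368, -950, -1964, -3530, -5768, -8798
D3: -270, -582, -1014, -1566, -2238, -3030
D4: -312, -432, -552, -672, -792
D5: -120, -120, -120, -120
Fifth differences constant at -120.
-792 − 120 = -912;  -3030 − 912 = -3942;  -8798 − 3942 = -12740;  -21501 − 12740 = -34241;  -46638 − 34241 = -80879

-80879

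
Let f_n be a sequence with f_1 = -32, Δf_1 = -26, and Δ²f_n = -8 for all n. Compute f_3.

Build the table forward from the leading diagonal:
Second differences: -8, -8, -8
First differences: -26, -34, -42
f: -32, -58, -92

-92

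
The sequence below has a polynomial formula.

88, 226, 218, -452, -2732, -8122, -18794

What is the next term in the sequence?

First differences: 138, -8, -670, -2280, -5390, -10672
Second differences: -146, -662, -1610, -3110, -5282
Third differences: -516, -948, -1500, -2172
Fourth differences: -432, -552, -672
Fifth differences: -120, -120
Constant fifth difference = -120, so extend:
-672 − 120 = -792;  -2172 − 792 = -2964;  -5282 − 2964 = -8246;  -10672 − 8246 = -18918;  -18794 − 18918 = -37712

-37712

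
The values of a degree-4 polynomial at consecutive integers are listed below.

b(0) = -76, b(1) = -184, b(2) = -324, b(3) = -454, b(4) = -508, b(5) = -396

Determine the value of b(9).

First differences: -108, -140, -130, -54, 112
Second differences: -32, 10, 76, 166
Third differences: 42, 66, 90
Fourth differences: 24, 24
Constant fourth difference = 24, so extend:
90 + 24 = 114;  166 + 114 = 280;  112 + 280 = 392;  -396 + 392 = -4
114 + 24 = 138;  280 + 138 = 418;  392 + 418 = 810;  -4 + 810 = 806
138 + 24 = 162;  418 + 162 = 580;  810 + 580 = 1390;  806 + 1390 = 2196
162 + 24 = 186;  580 + 186 = 766;  1390 + 766 = 2156;  2196 + 2156 = 4352

4352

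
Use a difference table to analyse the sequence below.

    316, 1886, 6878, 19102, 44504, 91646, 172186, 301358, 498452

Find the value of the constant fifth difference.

Δ: 1570, 4992, 12224, 25402, 47142, 80540, 129172, 197094
Δ²: 3422, 7232, 13178, 21740, 33398, 48632, 67922
Δ³: 3810, 5946, 8562, 11658, 15234, 19290
Δ⁴: 2136, 2616, 3096, 3576, 4056
Δ⁵: 480, 480, 480, 480

480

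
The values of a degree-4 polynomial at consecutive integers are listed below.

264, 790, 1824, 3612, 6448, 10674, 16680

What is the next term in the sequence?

First differences: 526, 1034, 1788, 2836, 4226, 6006
Second differences: 508, 754, 1048, 1390, 1780
Third differences: 246, 294, 342, 390
Fourth differences: 48, 48, 48
The fourth differences are constant (48).
390 + 48 = 438;  1780 + 438 = 2218;  6006 + 2218 = 8224;  16680 + 8224 = 24904

24904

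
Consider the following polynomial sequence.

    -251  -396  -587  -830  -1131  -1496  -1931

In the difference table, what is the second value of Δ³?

-6

First differences: -145, -191, -243, -301, -365, -435
Second differences: -46, -52, -58, -64, -70
Third differences: -6, -6, -6, -6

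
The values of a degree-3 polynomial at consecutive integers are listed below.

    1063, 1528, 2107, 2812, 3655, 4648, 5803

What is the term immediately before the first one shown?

700

D1: 465  579  705  843  993  1155
D2: 114  126  138  150  162
D3: 12  12  12  12
The third differences are constant at 12.
Work back: 114 − 12 = 102;  465 − 102 = 363;  1063 − 363 = 700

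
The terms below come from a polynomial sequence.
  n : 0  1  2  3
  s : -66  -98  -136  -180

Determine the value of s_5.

-286

First differences: -32, -38, -44
Second differences: -6, -6
Constant second difference = -6, so extend:
-44 − 6 = -50;  -180 − 50 = -230
-50 − 6 = -56;  -230 − 56 = -286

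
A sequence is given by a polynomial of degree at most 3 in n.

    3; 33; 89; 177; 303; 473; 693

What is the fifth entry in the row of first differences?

Δ: 30, 56, 88, 126, 170, 220
Δ²: 26, 32, 38, 44, 50
Δ³: 6, 6, 6, 6

170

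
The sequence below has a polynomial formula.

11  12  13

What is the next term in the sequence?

D1: 1, 1
First differences constant at 1.
13 + 1 = 14

14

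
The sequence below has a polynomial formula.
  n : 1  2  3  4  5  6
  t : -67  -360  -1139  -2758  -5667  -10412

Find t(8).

First differences: -293, -779, -1619, -2909, -4745
Second differences: -486, -840, -1290, -1836
Third differences: -354, -450, -546
Fourth differences: -96, -96
Fourth differences constant at -96.
-546 − 96 = -642;  -1836 − 642 = -2478;  -4745 − 2478 = -7223;  -10412 − 7223 = -17635
-642 − 96 = -738;  -2478 − 738 = -3216;  -7223 − 3216 = -10439;  -17635 − 10439 = -28074

-28074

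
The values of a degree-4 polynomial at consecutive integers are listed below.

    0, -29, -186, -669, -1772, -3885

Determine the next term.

Δ: -29, -157, -483, -1103, -2113
Δ²: -128, -326, -620, -1010
Δ³: -198, -294, -390
Δ⁴: -96, -96
The fourth differences are constant (-96).
-390 − 96 = -486;  -1010 − 486 = -1496;  -2113 − 1496 = -3609;  -3885 − 3609 = -7494

-7494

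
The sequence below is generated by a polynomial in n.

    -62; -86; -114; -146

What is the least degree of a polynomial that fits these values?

2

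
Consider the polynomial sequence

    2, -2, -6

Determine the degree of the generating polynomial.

D1: -4, -4
The first differences are constant, so the polynomial has degree 1.

1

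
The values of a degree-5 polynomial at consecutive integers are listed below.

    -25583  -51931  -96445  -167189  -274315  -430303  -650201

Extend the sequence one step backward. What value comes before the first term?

-11185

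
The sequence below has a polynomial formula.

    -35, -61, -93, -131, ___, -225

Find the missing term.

Using the first 4 terms:
Δ: -26  -32  -38
Δ²: -6  -6
Constant second difference = -6.
Extend forward: -38 − 6 = -44;  -131 − 44 = -175

-175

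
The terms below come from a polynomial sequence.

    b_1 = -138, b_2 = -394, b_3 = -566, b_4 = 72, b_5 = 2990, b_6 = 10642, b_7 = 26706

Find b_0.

-20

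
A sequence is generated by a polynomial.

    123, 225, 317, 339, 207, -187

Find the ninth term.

First differences: 102, 92, 22, -132, -394
Second differences: -10, -70, -154, -262
Third differences: -60, -84, -108
Fourth differences: -24, -24
The fourth differences are constant (-24).
-108 − 24 = -132;  -262 − 132 = -394;  -394 − 394 = -788;  -187 − 788 = -975
-132 − 24 = -156;  -394 − 156 = -550;  -788 − 550 = -1338;  -975 − 1338 = -2313
-156 − 24 = -180;  -550 − 180 = -730;  -1338 − 730 = -2068;  -2313 − 2068 = -4381

-4381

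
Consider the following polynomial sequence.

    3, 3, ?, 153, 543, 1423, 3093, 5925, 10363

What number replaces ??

Using the last 6 terms:
D1: 390, 880, 1670, 2832, 4438
D2: 490, 790, 1162, 1606
D3: 300, 372, 444
D4: 72, 72
Constant fourth difference = 72.
Extend backward: 300 − 72 = 228;  490 − 228 = 262;  390 − 262 = 128;  153 − 128 = 25

25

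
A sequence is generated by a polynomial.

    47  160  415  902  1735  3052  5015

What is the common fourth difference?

Δ: 113, 255, 487, 833, 1317, 1963
Δ²: 142, 232, 346, 484, 646
Δ³: 90, 114, 138, 162
Δ⁴: 24, 24, 24

24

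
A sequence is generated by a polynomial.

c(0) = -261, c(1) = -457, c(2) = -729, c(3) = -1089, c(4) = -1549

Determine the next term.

-196, -272, -360, -460
-76, -88, -100
-12, -12
Constant third difference = -12, so extend:
-100 − 12 = -112;  -460 − 112 = -572;  -1549 − 572 = -2121

-2121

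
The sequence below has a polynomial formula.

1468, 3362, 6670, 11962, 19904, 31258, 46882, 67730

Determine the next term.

1894  3308  5292  7942  11354  15624  20848
1414  1984  2650  3412  4270  5224
570  666  762  858  954
96  96  96  96
Constant fourth difference = 96, so extend:
954 + 96 = 1050;  5224 + 1050 = 6274;  20848 + 6274 = 27122;  67730 + 27122 = 94852

94852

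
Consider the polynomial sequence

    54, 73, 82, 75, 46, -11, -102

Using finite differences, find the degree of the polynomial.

D1: 19, 9, -7, -29, -57, -91
D2: -10, -16, -22, -28, -34
D3: -6, -6, -6, -6
The third differences are constant, so the polynomial has degree 3.

3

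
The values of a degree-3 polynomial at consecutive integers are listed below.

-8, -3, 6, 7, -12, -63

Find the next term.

-158

Δ: 5 , 9 , 1 , -19 , -51
Δ²: 4 , -8 , -20 , -32
Δ³: -12 , -12 , -12
The third differences are constant (-12).
-32 − 12 = -44;  -51 − 44 = -95;  -63 − 95 = -158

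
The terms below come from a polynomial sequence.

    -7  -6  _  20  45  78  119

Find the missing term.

Using the last 4 terms:
D1: 25, 33, 41
D2: 8, 8
Constant second difference = 8.
Extend backward: 25 − 8 = 17;  20 − 17 = 3

3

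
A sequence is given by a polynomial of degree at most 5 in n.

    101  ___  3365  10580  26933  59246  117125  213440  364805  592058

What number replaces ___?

Using the last 8 terms:
Δ: 7215  16353  32313  57879  96315  151365  227253
Δ²: 9138  15960  25566  38436  55050  75888
Δ³: 6822  9606  12870  16614  20838
Δ⁴: 2784  3264  3744  4224
Δ⁵: 480  480  480
Constant fifth difference = 480.
Extend backward: 2784 − 480 = 2304;  6822 − 2304 = 4518;  9138 − 4518 = 4620;  7215 − 4620 = 2595;  3365 − 2595 = 770

770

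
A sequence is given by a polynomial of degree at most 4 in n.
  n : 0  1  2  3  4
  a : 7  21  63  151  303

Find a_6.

871

First differences: 14, 42, 88, 152
Second differences: 28, 46, 64
Third differences: 18, 18
The third differences are constant (18).
64 + 18 = 82;  152 + 82 = 234;  303 + 234 = 537
82 + 18 = 100;  234 + 100 = 334;  537 + 334 = 871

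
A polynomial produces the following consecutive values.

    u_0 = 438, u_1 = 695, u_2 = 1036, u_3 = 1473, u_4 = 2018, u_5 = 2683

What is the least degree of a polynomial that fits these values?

3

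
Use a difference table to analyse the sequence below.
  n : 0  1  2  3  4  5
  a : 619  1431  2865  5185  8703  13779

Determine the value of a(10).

Δ: 812  1434  2320  3518  5076
Δ²: 622  886  1198  1558
Δ³: 264  312  360
Δ⁴: 48  48
Constant fourth difference = 48, so extend:
360 + 48 = 408;  1558 + 408 = 1966;  5076 + 1966 = 7042;  13779 + 7042 = 20821
408 + 48 = 456;  1966 + 456 = 2422;  7042 + 2422 = 9464;  20821 + 9464 = 30285
456 + 48 = 504;  2422 + 504 = 2926;  9464 + 2926 = 12390;  30285 + 12390 = 42675
504 + 48 = 552;  2926 + 552 = 3478;  12390 + 3478 = 15868;  42675 + 15868 = 58543
552 + 48 = 600;  3478 + 600 = 4078;  15868 + 4078 = 19946;  58543 + 19946 = 78489

78489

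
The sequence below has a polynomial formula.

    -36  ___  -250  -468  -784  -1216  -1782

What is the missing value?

Using the last 5 terms:
First differences: -218  -316  -432  -566
Second differences: -98  -116  -134
Third differences: -18  -18
Constant third difference = -18.
Extend backward: -98 + 18 = -80;  -218 + 80 = -138;  -250 + 138 = -112

-112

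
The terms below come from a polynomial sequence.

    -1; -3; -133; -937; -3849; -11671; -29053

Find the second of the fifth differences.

Δ: -2, -130, -804, -2912, -7822, -17382
Δ²: -128, -674, -2108, -4910, -9560
Δ³: -546, -1434, -2802, -4650
Δ⁴: -888, -1368, -1848
Δ⁵: -480, -480

-480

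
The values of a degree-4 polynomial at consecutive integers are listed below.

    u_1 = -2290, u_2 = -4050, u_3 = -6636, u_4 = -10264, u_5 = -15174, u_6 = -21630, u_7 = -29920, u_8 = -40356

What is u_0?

-1760, -2586, -3628, -4910, -6456, -8290, -10436
-826, -1042, -1282, -1546, -1834, -2146
-216, -240, -264, -288, -312
-24, -24, -24, -24
The fourth differences are constant at -24.
Work back: -216 + 24 = -192;  -826 + 192 = -634;  -1760 + 634 = -1126;  -2290 + 1126 = -1164

-1164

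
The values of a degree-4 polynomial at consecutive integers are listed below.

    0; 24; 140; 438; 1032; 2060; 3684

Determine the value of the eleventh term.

20220

Δ: 24  116  298  594  1028  1624
Δ²: 92  182  296  434  596
Δ³: 90  114  138  162
Δ⁴: 24  24  24
Fourth differences constant at 24.
162 + 24 = 186;  596 + 186 = 782;  1624 + 782 = 2406;  3684 + 2406 = 6090
186 + 24 = 210;  782 + 210 = 992;  2406 + 992 = 3398;  6090 + 3398 = 9488
210 + 24 = 234;  992 + 234 = 1226;  3398 + 1226 = 4624;  9488 + 4624 = 14112
234 + 24 = 258;  1226 + 258 = 1484;  4624 + 1484 = 6108;  14112 + 6108 = 20220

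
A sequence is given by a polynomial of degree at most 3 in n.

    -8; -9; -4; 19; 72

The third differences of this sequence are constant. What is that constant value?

12

Δ: -1, 5, 23, 53
Δ²: 6, 18, 30
Δ³: 12, 12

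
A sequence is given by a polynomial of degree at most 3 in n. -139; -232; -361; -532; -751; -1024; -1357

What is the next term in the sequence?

-93, -129, -171, -219, -273, -333
-36, -42, -48, -54, -60
-6, -6, -6, -6
Constant third difference = -6, so extend:
-60 − 6 = -66;  -333 − 66 = -399;  -1357 − 399 = -1756

-1756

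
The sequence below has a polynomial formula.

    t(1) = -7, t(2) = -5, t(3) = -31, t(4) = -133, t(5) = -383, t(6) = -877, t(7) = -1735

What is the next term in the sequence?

2, -26, -102, -250, -494, -858
-28, -76, -148, -244, -364
-48, -72, -96, -120
-24, -24, -24
The fourth differences are constant (-24).
-120 − 24 = -144;  -364 − 144 = -508;  -858 − 508 = -1366;  -1735 − 1366 = -3101

-3101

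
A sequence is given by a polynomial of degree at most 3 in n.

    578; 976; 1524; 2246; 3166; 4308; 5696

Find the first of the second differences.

150

First differences: 398, 548, 722, 920, 1142, 1388
Second differences: 150, 174, 198, 222, 246
Third differences: 24, 24, 24, 24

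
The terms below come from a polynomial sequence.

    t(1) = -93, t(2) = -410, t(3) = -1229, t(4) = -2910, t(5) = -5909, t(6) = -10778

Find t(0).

First differences: -317  -819  -1681  -2999  -4869
Second differences: -502  -862  -1318  -1870
Third differences: -360  -456  -552
Fourth differences: -96  -96
The fourth differences are constant at -96.
Work back: -360 + 96 = -264;  -502 + 264 = -238;  -317 + 238 = -79;  -93 + 79 = -14

-14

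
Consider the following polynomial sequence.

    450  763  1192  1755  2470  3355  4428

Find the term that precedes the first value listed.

235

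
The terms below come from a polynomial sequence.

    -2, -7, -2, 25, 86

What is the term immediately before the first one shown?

First differences: -5  5  27  61
Second differences: 10  22  34
Third differences: 12  12
The third differences are constant at 12.
Work back: 10 − 12 = -2;  -5 + 2 = -3;  -2 + 3 = 1

1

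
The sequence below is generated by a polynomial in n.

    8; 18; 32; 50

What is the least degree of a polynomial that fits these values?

2

Δ: 10, 14, 18
Δ²: 4, 4
The second differences are constant, so the polynomial has degree 2.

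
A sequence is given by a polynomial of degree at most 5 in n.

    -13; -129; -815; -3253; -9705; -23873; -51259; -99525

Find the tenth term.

First differences: -116  -686  -2438  -6452  -14168  -27386  -48266
Second differences: -570  -1752  -4014  -7716  -13218  -20880
Third differences: -1182  -2262  -3702  -5502  -7662
Fourth differences: -1080  -1440  -1800  -2160
Fifth differences: -360  -360  -360
The fifth differences are constant (-360).
-2160 − 360 = -2520;  -7662 − 2520 = -10182;  -20880 − 10182 = -31062;  -48266 − 31062 = -79328;  -99525 − 79328 = -178853
-2520 − 360 = -2880;  -10182 − 2880 = -13062;  -31062 − 13062 = -44124;  -79328 − 44124 = -123452;  -178853 − 123452 = -302305

-302305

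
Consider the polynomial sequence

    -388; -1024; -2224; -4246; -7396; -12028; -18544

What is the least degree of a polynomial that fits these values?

4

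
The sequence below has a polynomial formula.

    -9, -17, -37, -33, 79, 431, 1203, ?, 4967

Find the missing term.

Using the first 7 terms:
First differences: -8, -20, 4, 112, 352, 772
Second differences: -12, 24, 108, 240, 420
Third differences: 36, 84, 132, 180
Fourth differences: 48, 48, 48
Constant fourth difference = 48.
Extend forward: 180 + 48 = 228;  420 + 228 = 648;  772 + 648 = 1420;  1203 + 1420 = 2623

2623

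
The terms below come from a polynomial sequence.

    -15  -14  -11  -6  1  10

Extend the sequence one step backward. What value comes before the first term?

-14

D1: 1  3  5  7  9
D2: 2  2  2  2
The second differences are constant at 2.
Work back: 1 − 2 = -1;  -15 + 1 = -14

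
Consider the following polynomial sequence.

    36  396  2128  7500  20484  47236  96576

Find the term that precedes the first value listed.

360, 1732, 5372, 12984, 26752, 49340
1372, 3640, 7612, 13768, 22588
2268, 3972, 6156, 8820
1704, 2184, 2664
480, 480
The fifth differences are constant at 480.
Work back: 1704 − 480 = 1224;  2268 − 1224 = 1044;  1372 − 1044 = 328;  360 − 328 = 32;  36 − 32 = 4

4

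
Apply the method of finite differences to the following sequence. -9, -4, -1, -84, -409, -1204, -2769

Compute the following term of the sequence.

5 , 3 , -83 , -325 , -795 , -1565
-2 , -86 , -242 , -470 , -770
-84 , -156 , -228 , -300
-72 , -72 , -72
Fourth differences constant at -72.
-300 − 72 = -372;  -770 − 372 = -1142;  -1565 − 1142 = -2707;  -2769 − 2707 = -5476

-5476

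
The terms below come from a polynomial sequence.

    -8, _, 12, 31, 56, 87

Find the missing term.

-1

Using the last 4 terms:
First differences: 19, 25, 31
Second differences: 6, 6
Constant second difference = 6.
Extend backward: 19 − 6 = 13;  12 − 13 = -1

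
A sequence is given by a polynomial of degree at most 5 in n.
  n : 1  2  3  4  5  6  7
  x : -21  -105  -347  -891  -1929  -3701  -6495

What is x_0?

1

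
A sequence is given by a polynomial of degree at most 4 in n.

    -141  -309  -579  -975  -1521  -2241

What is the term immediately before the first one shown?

-51

First differences: -168  -270  -396  -546  -720
Second differences: -102  -126  -150  -174
Third differences: -24  -24  -24
The third differences are constant at -24.
Work back: -102 + 24 = -78;  -168 + 78 = -90;  -141 + 90 = -51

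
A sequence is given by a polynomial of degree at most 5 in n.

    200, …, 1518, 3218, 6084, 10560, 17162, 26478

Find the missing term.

Using the last 6 terms:
First differences: 1700  2866  4476  6602  9316
Second differences: 1166  1610  2126  2714
Third differences: 444  516  588
Fourth differences: 72  72
Constant fourth difference = 72.
Extend backward: 444 − 72 = 372;  1166 − 372 = 794;  1700 − 794 = 906;  1518 − 906 = 612

612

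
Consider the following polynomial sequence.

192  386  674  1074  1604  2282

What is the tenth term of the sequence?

D1: 194, 288, 400, 530, 678
D2: 94, 112, 130, 148
D3: 18, 18, 18
Third differences constant at 18.
148 + 18 = 166;  678 + 166 = 844;  2282 + 844 = 3126
166 + 18 = 184;  844 + 184 = 1028;  3126 + 1028 = 4154
184 + 18 = 202;  1028 + 202 = 1230;  4154 + 1230 = 5384
202 + 18 = 220;  1230 + 220 = 1450;  5384 + 1450 = 6834

6834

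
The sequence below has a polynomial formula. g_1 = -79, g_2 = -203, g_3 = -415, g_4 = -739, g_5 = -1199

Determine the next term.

-1819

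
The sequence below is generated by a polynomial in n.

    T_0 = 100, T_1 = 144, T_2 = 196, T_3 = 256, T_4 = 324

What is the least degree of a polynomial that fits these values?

2

First differences: 44, 52, 60, 68
Second differences: 8, 8, 8
The second differences are constant, so the polynomial has degree 2.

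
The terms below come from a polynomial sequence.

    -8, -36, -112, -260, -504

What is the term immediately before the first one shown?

-28  -76  -148  -244
-48  -72  -96
-24  -24
The third differences are constant at -24.
Work back: -48 + 24 = -24;  -28 + 24 = -4;  -8 + 4 = -4

-4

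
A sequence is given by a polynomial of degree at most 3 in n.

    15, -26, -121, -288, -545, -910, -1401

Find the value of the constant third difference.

-18

D1: -41, -95, -167, -257, -365, -491
D2: -54, -72, -90, -108, -126
D3: -18, -18, -18, -18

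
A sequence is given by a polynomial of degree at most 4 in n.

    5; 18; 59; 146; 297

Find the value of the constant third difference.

Δ: 13, 41, 87, 151
Δ²: 28, 46, 64
Δ³: 18, 18

18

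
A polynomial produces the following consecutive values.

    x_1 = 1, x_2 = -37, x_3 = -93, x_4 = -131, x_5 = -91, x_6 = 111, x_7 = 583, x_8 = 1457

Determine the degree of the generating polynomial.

4

First differences: -38, -56, -38, 40, 202, 472, 874
Second differences: -18, 18, 78, 162, 270, 402
Third differences: 36, 60, 84, 108, 132
Fourth differences: 24, 24, 24, 24
The fourth differences are constant, so the polynomial has degree 4.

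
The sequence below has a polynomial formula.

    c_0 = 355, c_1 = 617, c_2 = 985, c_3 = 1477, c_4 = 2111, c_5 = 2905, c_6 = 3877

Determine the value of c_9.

262, 368, 492, 634, 794, 972
106, 124, 142, 160, 178
18, 18, 18, 18
Third differences constant at 18.
178 + 18 = 196;  972 + 196 = 1168;  3877 + 1168 = 5045
196 + 18 = 214;  1168 + 214 = 1382;  5045 + 1382 = 6427
214 + 18 = 232;  1382 + 232 = 1614;  6427 + 1614 = 8041

8041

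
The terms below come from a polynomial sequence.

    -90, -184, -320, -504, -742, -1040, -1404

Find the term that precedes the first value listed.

-32

D1: -94  -136  -184  -238  -298  -364
D2: -42  -48  -54  -60  -66
D3: -6  -6  -6  -6
The third differences are constant at -6.
Work back: -42 + 6 = -36;  -94 + 36 = -58;  -90 + 58 = -32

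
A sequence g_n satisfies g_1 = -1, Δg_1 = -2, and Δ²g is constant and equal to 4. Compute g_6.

Build the table forward from the leading diagonal:
D2: 4  4  4  4  4  4
D1: -2  2  6  10  14  18
g: -1  -3  -1  5  15  29

29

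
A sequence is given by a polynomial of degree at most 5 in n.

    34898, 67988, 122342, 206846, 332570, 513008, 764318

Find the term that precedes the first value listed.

33090, 54354, 84504, 125724, 180438, 251310
21264, 30150, 41220, 54714, 70872
8886, 11070, 13494, 16158
2184, 2424, 2664
240, 240
The fifth differences are constant at 240.
Work back: 2184 − 240 = 1944;  8886 − 1944 = 6942;  21264 − 6942 = 14322;  33090 − 14322 = 18768;  34898 − 18768 = 16130

16130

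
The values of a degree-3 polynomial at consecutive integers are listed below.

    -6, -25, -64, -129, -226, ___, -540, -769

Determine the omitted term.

Using the first 5 terms:
-19  -39  -65  -97
-20  -26  -32
-6  -6
Constant third difference = -6.
Extend forward: -32 − 6 = -38;  -97 − 38 = -135;  -226 − 135 = -361

-361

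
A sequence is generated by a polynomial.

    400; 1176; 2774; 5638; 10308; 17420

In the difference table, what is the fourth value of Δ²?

D1: 776, 1598, 2864, 4670, 7112
D2: 822, 1266, 1806, 2442
D3: 444, 540, 636
D4: 96, 96

2442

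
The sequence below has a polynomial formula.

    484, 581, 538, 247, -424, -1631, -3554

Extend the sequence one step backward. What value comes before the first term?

Δ: 97, -43, -291, -671, -1207, -1923
Δ²: -140, -248, -380, -536, -716
Δ³: -108, -132, -156, -180
Δ⁴: -24, -24, -24
The fourth differences are constant at -24.
Work back: -108 + 24 = -84;  -140 + 84 = -56;  97 + 56 = 153;  484 − 153 = 331

331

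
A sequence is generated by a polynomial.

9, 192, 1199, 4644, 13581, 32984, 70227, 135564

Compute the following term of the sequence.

242609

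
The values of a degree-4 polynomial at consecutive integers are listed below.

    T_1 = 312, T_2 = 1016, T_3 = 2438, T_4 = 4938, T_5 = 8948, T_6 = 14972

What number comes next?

23586

First differences: 704, 1422, 2500, 4010, 6024
Second differences: 718, 1078, 1510, 2014
Third differences: 360, 432, 504
Fourth differences: 72, 72
Fourth differences constant at 72.
504 + 72 = 576;  2014 + 576 = 2590;  6024 + 2590 = 8614;  14972 + 8614 = 23586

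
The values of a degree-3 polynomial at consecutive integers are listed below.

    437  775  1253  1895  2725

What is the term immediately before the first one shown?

215

338  478  642  830
140  164  188
24  24
The third differences are constant at 24.
Work back: 140 − 24 = 116;  338 − 116 = 222;  437 − 222 = 215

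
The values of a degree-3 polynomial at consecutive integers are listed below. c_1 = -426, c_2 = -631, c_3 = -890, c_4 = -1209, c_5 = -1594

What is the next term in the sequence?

-2051

Δ: -205, -259, -319, -385
Δ²: -54, -60, -66
Δ³: -6, -6
Third differences constant at -6.
-66 − 6 = -72;  -385 − 72 = -457;  -1594 − 457 = -2051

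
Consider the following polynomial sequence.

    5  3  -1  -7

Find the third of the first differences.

D1: -2, -4, -6
D2: -2, -2

-6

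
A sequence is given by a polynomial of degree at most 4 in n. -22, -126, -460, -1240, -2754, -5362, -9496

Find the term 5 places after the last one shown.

-73216

Δ: -104  -334  -780  -1514  -2608  -4134
Δ²: -230  -446  -734  -1094  -1526
Δ³: -216  -288  -360  -432
Δ⁴: -72  -72  -72
Constant fourth difference = -72, so extend:
-432 − 72 = -504;  -1526 − 504 = -2030;  -4134 − 2030 = -6164;  -9496 − 6164 = -15660
-504 − 72 = -576;  -2030 − 576 = -2606;  -6164 − 2606 = -8770;  -15660 − 8770 = -24430
-576 − 72 = -648;  -2606 − 648 = -3254;  -8770 − 3254 = -12024;  -24430 − 12024 = -36454
-648 − 72 = -720;  -3254 − 720 = -3974;  -12024 − 3974 = -15998;  -36454 − 15998 = -52452
-720 − 72 = -792;  -3974 − 792 = -4766;  -15998 − 4766 = -20764;  -52452 − 20764 = -73216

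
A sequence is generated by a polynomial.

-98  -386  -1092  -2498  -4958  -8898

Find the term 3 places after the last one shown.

-34938

First differences: -288  -706  -1406  -2460  -3940
Second differences: -418  -700  -1054  -1480
Third differences: -282  -354  -426
Fourth differences: -72  -72
Constant fourth difference = -72, so extend:
-426 − 72 = -498;  -1480 − 498 = -1978;  -3940 − 1978 = -5918;  -8898 − 5918 = -14816
-498 − 72 = -570;  -1978 − 570 = -2548;  -5918 − 2548 = -8466;  -14816 − 8466 = -23282
-570 − 72 = -642;  -2548 − 642 = -3190;  -8466 − 3190 = -11656;  -23282 − 11656 = -34938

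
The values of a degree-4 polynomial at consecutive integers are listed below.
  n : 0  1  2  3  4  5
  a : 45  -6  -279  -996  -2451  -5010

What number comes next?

-9111

-51  -273  -717  -1455  -2559
-222  -444  -738  -1104
-222  -294  -366
-72  -72
Fourth differences constant at -72.
-366 − 72 = -438;  -1104 − 438 = -1542;  -2559 − 1542 = -4101;  -5010 − 4101 = -9111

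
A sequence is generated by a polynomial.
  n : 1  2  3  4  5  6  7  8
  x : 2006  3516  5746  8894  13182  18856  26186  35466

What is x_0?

1042

Δ: 1510, 2230, 3148, 4288, 5674, 7330, 9280
Δ²: 720, 918, 1140, 1386, 1656, 1950
Δ³: 198, 222, 246, 270, 294
Δ⁴: 24, 24, 24, 24
The fourth differences are constant at 24.
Work back: 198 − 24 = 174;  720 − 174 = 546;  1510 − 546 = 964;  2006 − 964 = 1042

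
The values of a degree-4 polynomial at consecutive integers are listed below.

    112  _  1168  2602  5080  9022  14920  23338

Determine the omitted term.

Using the last 6 terms:
First differences: 1434  2478  3942  5898  8418
Second differences: 1044  1464  1956  2520
Third differences: 420  492  564
Fourth differences: 72  72
Constant fourth difference = 72.
Extend backward: 420 − 72 = 348;  1044 − 348 = 696;  1434 − 696 = 738;  1168 − 738 = 430

430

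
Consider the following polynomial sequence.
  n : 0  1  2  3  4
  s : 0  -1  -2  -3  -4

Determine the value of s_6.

-6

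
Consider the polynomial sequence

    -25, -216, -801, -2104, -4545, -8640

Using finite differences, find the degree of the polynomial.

D1: -191, -585, -1303, -2441, -4095
D2: -394, -718, -1138, -1654
D3: -324, -420, -516
D4: -96, -96
The fourth differences are constant, so the polynomial has degree 4.

4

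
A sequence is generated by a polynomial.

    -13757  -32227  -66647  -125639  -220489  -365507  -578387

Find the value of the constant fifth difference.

Δ: -18470, -34420, -58992, -94850, -145018, -212880
Δ²: -15950, -24572, -35858, -50168, -67862
Δ³: -8622, -11286, -14310, -17694
Δ⁴: -2664, -3024, -3384
Δ⁵: -360, -360

-360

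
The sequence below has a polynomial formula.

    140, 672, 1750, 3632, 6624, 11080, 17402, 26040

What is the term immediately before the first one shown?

532  1078  1882  2992  4456  6322  8638
546  804  1110  1464  1866  2316
258  306  354  402  450
48  48  48  48
The fourth differences are constant at 48.
Work back: 258 − 48 = 210;  546 − 210 = 336;  532 − 336 = 196;  140 − 196 = -56

-56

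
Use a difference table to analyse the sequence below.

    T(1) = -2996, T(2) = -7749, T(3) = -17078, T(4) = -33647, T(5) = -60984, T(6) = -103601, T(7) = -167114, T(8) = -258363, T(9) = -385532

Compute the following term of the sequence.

-558269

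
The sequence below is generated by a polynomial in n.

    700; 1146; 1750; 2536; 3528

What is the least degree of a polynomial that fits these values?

First differences: 446, 604, 786, 992
Second differences: 158, 182, 206
Third differences: 24, 24
The third differences are constant, so the polynomial has degree 3.

3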